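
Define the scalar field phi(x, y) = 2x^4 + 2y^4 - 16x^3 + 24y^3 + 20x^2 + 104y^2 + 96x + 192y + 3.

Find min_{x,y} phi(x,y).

-183

phi(x,y) separates as P(x) + Q(y) + 3, so its minimum is min P + min Q + 3.
P'(x) = 8(x - 4)(x - 3)(x + 1) vanishes at x ∈ {-1, 3, 4}; Q'(y) = 8(y + 2)(y + 3)(y + 4) vanishes at y ∈ {-4, -3, -2}.
Local minima of P (where P''>0): P(-1)=-58, P(4)=192. Local minima of Q: Q(-4)=-128, Q(-2)=-128.
So the global minimum of phi is P(-1) + Q(-4) + 3 = -58 − 128 + 3 = -183, attained at (-1, -4).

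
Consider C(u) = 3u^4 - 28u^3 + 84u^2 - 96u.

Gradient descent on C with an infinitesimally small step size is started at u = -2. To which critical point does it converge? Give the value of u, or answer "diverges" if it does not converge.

1

C'(u) = 12(u - 4)(u - 2)(u - 1), so C'(-2) = -864.
Gradient descent moves in the -C' direction, i.e. u is increasing.
The nearest critical point in that direction is u = 1, where C'' = 36 > 0 (a local minimum). The iterate converges there.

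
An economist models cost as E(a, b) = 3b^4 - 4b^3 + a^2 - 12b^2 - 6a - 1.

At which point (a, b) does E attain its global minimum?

E(a,b) separates as P(a) + Q(b) − 1, so its minimum is min P + min Q − 1.
P'(a) = 2a - 6 vanishes at a ∈ {3}; Q'(b) = 12b(b - 2)(b + 1) vanishes at b ∈ {-1, 0, 2}.
Local minima of P (where P''>0): P(3)=-9. Local minima of Q: Q(-1)=-5, Q(2)=-32.
So the global minimum of E is P(3) + Q(2) − 1 = -9 − 32 − 1 = -42, attained at (3, 2).

(3, 2)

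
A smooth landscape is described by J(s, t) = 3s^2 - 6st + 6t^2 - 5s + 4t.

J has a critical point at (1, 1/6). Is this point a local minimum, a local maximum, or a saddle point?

local minimum

The Hessian of J is constant: H = [[6, -6], [-6, 12]].
det(H) = 6·12 − (-6)² = 36.
det(H) > 0 and tr(H) = 18 > 0, so H is positive definite and the point is a local minimum.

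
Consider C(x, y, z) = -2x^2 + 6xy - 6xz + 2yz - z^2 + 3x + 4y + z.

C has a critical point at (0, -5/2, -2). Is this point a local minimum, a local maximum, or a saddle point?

saddle point

The Hessian is constant: H = [[-4, 6, -6], [6, 0, 2], [-6, 2, -2]].
Leading principal minors: Δ₁ = -4, Δ₂ = -36, Δ₃ = -56.
The minors fit neither the all-positive nor the alternating-sign pattern, so H is indefinite: a saddle point.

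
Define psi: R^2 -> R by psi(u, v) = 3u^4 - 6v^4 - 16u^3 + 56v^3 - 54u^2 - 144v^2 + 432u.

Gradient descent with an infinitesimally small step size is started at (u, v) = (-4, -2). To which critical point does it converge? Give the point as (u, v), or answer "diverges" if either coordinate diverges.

diverges

psi is separable, so gradient descent decouples: u follows -∂psi/∂u, v follows -∂psi/∂v.
∂psi/∂u = 12(u - 4)(u - 3)(u + 3); at u=-4 this is -672, so u increases.
∂psi/∂v = -24v(v - 4)(v - 3); at v=-2 this is 1440, so v decreases.
The v-coordinate has no critical point in that direction and runs off to infinity.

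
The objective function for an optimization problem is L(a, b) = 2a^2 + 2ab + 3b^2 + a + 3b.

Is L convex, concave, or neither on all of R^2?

L is quadratic, so its Hessian is the constant matrix H = [[4, 2], [2, 6]].
det(H) = 20, tr(H) = 10.
det(H) > 0 and tr(H) > 0, so H is positive definite everywhere: convex.

convex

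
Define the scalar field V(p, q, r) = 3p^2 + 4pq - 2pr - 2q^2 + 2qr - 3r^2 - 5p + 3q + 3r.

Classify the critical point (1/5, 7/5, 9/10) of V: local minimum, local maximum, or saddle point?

saddle point

The Hessian is constant: H = [[6, 4, -2], [4, -4, 2], [-2, 2, -6]].
Leading principal minors: Δ₁ = 6, Δ₂ = -40, Δ₃ = 200.
The minors fit neither the all-positive nor the alternating-sign pattern, so H is indefinite: a saddle point.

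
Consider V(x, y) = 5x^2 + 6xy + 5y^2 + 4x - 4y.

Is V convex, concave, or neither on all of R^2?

convex

V is quadratic, so its Hessian is the constant matrix H = [[10, 6], [6, 10]].
det(H) = 64, tr(H) = 20.
det(H) > 0 and tr(H) > 0, so H is positive definite everywhere: convex.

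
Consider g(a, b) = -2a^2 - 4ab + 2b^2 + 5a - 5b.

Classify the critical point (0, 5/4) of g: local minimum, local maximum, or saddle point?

saddle point

The Hessian of g is constant: H = [[-4, -4], [-4, 4]].
det(H) = (-4)·4 − (-4)² = -32.
Since det(H) < 0, H is indefinite and the critical point is a saddle point.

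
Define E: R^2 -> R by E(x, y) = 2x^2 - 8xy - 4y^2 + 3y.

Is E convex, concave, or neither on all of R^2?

E is quadratic, so its Hessian is the constant matrix H = [[4, -8], [-8, -8]].
det(H) = -96, tr(H) = -4.
det(H) < 0, so H is indefinite: neither convex nor concave.

neither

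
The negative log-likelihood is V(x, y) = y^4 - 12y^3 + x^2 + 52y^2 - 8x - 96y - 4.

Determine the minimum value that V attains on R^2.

-84

V(x,y) separates as P(x) + Q(y) − 4, so its minimum is min P + min Q − 4.
P'(x) = 2x - 8 vanishes at x ∈ {4}; Q'(y) = 4(y - 4)(y - 3)(y - 2) vanishes at y ∈ {2, 3, 4}.
Local minima of P (where P''>0): P(4)=-16. Local minima of Q: Q(2)=-64, Q(4)=-64.
So the global minimum of V is P(4) + Q(2) − 4 = -16 − 64 − 4 = -84, attained at (4, 2).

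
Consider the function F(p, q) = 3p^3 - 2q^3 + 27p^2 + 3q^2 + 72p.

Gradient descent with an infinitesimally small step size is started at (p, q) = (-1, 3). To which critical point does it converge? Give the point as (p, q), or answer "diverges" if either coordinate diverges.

diverges

F is separable, so gradient descent decouples: p follows -∂F/∂p, q follows -∂F/∂q.
∂F/∂p = 9(p + 2)(p + 4); at p=-1 this is 27, so p decreases.
∂F/∂q = -6q(q - 1); at q=3 this is -36, so q increases.
The q-coordinate has no critical point in that direction and runs off to infinity.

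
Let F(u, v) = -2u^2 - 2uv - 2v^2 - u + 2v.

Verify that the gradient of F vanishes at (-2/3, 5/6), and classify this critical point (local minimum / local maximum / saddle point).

∇F = (-4u - 2v - 1, -2u - 4v + 2); substituting (-2/3, 5/6) gives ∇F = (0, 0), so (-2/3, 5/6) is indeed a critical point.
The Hessian of F is constant: H = [[-4, -2], [-2, -4]].
det(H) = (-4)·(-4) − (-2)² = 12.
det(H) > 0 and tr(H) = -8 < 0, so H is negative definite and the point is a local maximum.

local maximum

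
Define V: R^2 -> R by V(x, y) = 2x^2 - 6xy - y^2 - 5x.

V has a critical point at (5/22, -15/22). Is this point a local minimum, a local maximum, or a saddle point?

The Hessian of V is constant: H = [[4, -6], [-6, -2]].
det(H) = 4·(-2) − (-6)² = -44.
Since det(H) < 0, H is indefinite and the critical point is a saddle point.

saddle point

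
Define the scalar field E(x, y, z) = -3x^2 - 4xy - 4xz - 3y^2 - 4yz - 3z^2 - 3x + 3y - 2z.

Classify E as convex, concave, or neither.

E is quadratic, so its Hessian is the constant matrix H = [[-6, -4, -4], [-4, -6, -4], [-4, -4, -6]].
Leading principal minors: -6, 20, -56.
Signs alternate −, +, − ⇒ H ≺ 0 ⇒ concave.

concave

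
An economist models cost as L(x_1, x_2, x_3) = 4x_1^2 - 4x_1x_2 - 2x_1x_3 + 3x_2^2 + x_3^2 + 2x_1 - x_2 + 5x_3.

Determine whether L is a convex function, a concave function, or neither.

L is quadratic, so its Hessian is the constant matrix H = [[8, -4, -2], [-4, 6, 0], [-2, 0, 2]].
Leading principal minors: 8, 32, 40.
All positive ⇒ H ≻ 0 ⇒ convex.

convex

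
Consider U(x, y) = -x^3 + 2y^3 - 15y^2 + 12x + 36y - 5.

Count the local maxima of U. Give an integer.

U separates as a function of x plus a function of y, so ∇U=0 decouples.
∂U/∂x = -3(x - 2)(x + 2) = 0 at x ∈ {-2, 2}; ∂U/∂y = 6(y - 3)(y - 2) = 0 at y ∈ {2, 3}.
The Hessian is diagonal: diag(U_xx, U_yy). Second derivatives: U_xx(-2)=12, U_xx(2)=-12; U_yy(2)=-6, U_yy(3)=6.
Local maxima occur where both diagonal entries negative: (2, 2). Count: 1.

1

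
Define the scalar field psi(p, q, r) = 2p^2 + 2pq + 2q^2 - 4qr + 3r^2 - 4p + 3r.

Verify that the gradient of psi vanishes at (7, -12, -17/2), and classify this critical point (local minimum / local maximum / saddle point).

local minimum

∇psi = (4p + 2q - 4, 2p + 4q - 4r, -4q + 6r + 3); substituting (7, -12, -17/2) gives ∇psi = (0, 0, 0), so (7, -12, -17/2) is indeed a critical point.
The Hessian is constant: H = [[4, 2, 0], [2, 4, -4], [0, -4, 6]].
Leading principal minors: Δ₁ = 4, Δ₂ = 12, Δ₃ = 8.
All leading minors are positive, so H is positive definite: a local minimum.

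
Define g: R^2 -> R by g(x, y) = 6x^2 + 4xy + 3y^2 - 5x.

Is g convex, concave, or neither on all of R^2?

g is quadratic, so its Hessian is the constant matrix H = [[12, 4], [4, 6]].
det(H) = 56, tr(H) = 18.
det(H) > 0 and tr(H) > 0, so H is positive definite everywhere: convex.

convex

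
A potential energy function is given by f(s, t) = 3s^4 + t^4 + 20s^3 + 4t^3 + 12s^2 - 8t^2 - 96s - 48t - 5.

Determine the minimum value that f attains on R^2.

-146

f(s,t) separates as P(s) + Q(t) − 5, so its minimum is min P + min Q − 5.
P'(s) = 12(s - 1)(s + 2)(s + 4) vanishes at s ∈ {-4, -2, 1}; Q'(t) = 4(t - 2)(t + 2)(t + 3) vanishes at t ∈ {-3, -2, 2}.
Local minima of P (where P''>0): P(-4)=64, P(1)=-61. Local minima of Q: Q(-3)=45, Q(2)=-80.
So the global minimum of f is P(1) + Q(2) − 5 = -61 − 80 − 5 = -146, attained at (1, 2).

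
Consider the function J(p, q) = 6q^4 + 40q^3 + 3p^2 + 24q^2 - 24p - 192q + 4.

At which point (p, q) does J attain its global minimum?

(4, 1)

J(p,q) separates as A(p) + B(q) + 4, so its minimum is min A + min B + 4.
A'(p) = 6p - 24 vanishes at p ∈ {4}; B'(q) = 24(q - 1)(q + 2)(q + 4) vanishes at q ∈ {-4, -2, 1}.
Local minima of A (where A''>0): A(4)=-48. Local minima of B: B(-4)=128, B(1)=-122.
So the global minimum of J is A(4) + B(1) + 4 = -48 − 122 + 4 = -166, attained at (4, 1).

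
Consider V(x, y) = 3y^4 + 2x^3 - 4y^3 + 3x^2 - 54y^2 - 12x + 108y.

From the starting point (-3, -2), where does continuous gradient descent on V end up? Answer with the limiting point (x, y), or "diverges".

V is separable, so gradient descent decouples: x follows -∂V/∂x, y follows -∂V/∂y.
∂V/∂x = 6(x - 1)(x + 2); at x=-3 this is 24, so x decreases.
∂V/∂y = 12(y - 3)(y - 1)(y + 3); at y=-2 this is 180, so y decreases.
The x-coordinate has no critical point in that direction and runs off to infinity.

diverges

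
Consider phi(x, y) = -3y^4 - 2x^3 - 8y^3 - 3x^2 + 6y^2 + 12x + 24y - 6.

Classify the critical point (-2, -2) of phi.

saddle point

The mixed partial ∂²phi/∂x∂y is 0, so the Hessian at any point is diag(phi_xx, phi_yy) = diag(-6(2x + 1), 12(-3y^2 - 4y + 1)).
At (-2, -2): H = diag(18, -36).
The eigenvalues have opposite signs, so H is indefinite: a saddle point.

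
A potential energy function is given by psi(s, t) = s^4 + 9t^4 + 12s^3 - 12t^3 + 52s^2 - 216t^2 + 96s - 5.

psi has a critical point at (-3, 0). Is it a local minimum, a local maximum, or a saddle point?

The mixed partial ∂²psi/∂s∂t is 0, so the Hessian at any point is diag(psi_ss, psi_tt) = diag(4(3s^2 + 18s + 26), 36(3t^2 - 2t - 12)).
At (-3, 0): H = diag(-4, -432).
Both eigenvalues are negative, so H is negative definite: a local maximum.

local maximum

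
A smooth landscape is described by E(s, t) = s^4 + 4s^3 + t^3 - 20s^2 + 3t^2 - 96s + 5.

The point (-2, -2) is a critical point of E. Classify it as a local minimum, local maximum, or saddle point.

The mixed partial ∂²E/∂s∂t is 0, so the Hessian at any point is diag(E_ss, E_tt) = diag(4(3s^2 + 6s - 10), 6(t + 1)).
At (-2, -2): H = diag(-40, -6).
Both eigenvalues are negative, so H is negative definite: a local maximum.

local maximum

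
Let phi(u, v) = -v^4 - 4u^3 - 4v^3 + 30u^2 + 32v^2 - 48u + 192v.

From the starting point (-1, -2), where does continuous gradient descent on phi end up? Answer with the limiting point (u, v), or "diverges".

(1, -3)

phi is separable, so gradient descent decouples: u follows -∂phi/∂u, v follows -∂phi/∂v.
∂phi/∂u = -12(u - 4)(u - 1); at u=-1 this is -120, so u increases.
∂phi/∂v = -4(v - 4)(v + 3)(v + 4); at v=-2 this is 48, so v decreases.
u converges to its nearest critical value 1 (a local min of the u-part); v converges to -3. The iterate converges to (1, -3).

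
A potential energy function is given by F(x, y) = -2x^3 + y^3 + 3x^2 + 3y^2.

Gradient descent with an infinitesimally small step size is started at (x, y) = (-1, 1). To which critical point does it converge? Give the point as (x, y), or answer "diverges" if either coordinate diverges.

(0, 0)

F is separable, so gradient descent decouples: x follows -∂F/∂x, y follows -∂F/∂y.
∂F/∂x = -6x(x - 1); at x=-1 this is -12, so x increases.
∂F/∂y = 3y(y + 2); at y=1 this is 9, so y decreases.
x converges to its nearest critical value 0 (a local min of the x-part); y converges to 0. The iterate converges to (0, 0).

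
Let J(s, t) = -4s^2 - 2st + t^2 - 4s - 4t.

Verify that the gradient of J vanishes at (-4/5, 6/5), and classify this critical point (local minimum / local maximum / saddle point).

∇J = (-8s - 2t - 4, -2s + 2t - 4); substituting (-4/5, 6/5) gives ∇J = (0, 0), so (-4/5, 6/5) is indeed a critical point.
The Hessian of J is constant: H = [[-8, -2], [-2, 2]].
det(H) = (-8)·2 − (-2)² = -20.
Since det(H) < 0, H is indefinite and the critical point is a saddle point.

saddle point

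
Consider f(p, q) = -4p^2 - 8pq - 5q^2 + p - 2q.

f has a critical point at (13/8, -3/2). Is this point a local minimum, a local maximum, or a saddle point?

The Hessian of f is constant: H = [[-8, -8], [-8, -10]].
det(H) = (-8)·(-10) − (-8)² = 16.
det(H) > 0 and tr(H) = -18 < 0, so H is negative definite and the point is a local maximum.

local maximum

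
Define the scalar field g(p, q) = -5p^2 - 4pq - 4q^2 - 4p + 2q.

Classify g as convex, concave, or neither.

concave

g is quadratic, so its Hessian is the constant matrix H = [[-10, -4], [-4, -8]].
det(H) = 64, tr(H) = -18.
det(H) > 0 and tr(H) < 0, so H is negative definite everywhere: concave.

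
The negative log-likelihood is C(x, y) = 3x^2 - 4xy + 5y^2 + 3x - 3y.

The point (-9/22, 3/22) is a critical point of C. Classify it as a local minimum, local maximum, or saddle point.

local minimum

The Hessian of C is constant: H = [[6, -4], [-4, 10]].
det(H) = 6·10 − (-4)² = 44.
det(H) > 0 and tr(H) = 16 > 0, so H is positive definite and the point is a local minimum.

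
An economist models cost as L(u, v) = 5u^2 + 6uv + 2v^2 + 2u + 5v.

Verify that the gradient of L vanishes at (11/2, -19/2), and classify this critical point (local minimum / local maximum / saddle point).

local minimum

∇L = (10u + 6v + 2, 6u + 4v + 5); substituting (11/2, -19/2) gives ∇L = (0, 0), so (11/2, -19/2) is indeed a critical point.
The Hessian of L is constant: H = [[10, 6], [6, 4]].
det(H) = 10·4 − 6² = 4.
det(H) > 0 and tr(H) = 14 > 0, so H is positive definite and the point is a local minimum.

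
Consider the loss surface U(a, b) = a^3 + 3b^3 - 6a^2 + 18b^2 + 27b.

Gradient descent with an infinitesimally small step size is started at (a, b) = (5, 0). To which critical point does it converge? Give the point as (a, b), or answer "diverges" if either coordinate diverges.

(4, -1)

U is separable, so gradient descent decouples: a follows -∂U/∂a, b follows -∂U/∂b.
∂U/∂a = 3a(a - 4); at a=5 this is 15, so a decreases.
∂U/∂b = 9(b + 1)(b + 3); at b=0 this is 27, so b decreases.
a converges to its nearest critical value 4 (a local min of the a-part); b converges to -1. The iterate converges to (4, -1).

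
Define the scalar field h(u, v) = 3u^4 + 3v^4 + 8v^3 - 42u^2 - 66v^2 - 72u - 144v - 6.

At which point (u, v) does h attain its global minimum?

h(u,v) separates as P(u) + Q(v) − 6, so its minimum is min P + min Q − 6.
P'(u) = 12(u - 3)(u + 1)(u + 2) vanishes at u ∈ {-2, -1, 3}; Q'(v) = 12(v - 3)(v + 1)(v + 4) vanishes at v ∈ {-4, -1, 3}.
Local minima of P (where P''>0): P(-2)=24, P(3)=-351. Local minima of Q: Q(-4)=-224, Q(3)=-567.
So the global minimum of h is P(3) + Q(3) − 6 = -351 − 567 − 6 = -924, attained at (3, 3).

(3, 3)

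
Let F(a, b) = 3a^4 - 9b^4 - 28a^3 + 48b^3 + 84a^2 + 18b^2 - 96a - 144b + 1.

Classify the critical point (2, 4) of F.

local maximum

The mixed partial ∂²F/∂a∂b is 0, so the Hessian at any point is diag(F_aa, F_bb) = diag(12(3a^2 - 14a + 14), 36(-3b^2 + 8b + 1)).
At (2, 4): H = diag(-24, -540).
Both eigenvalues are negative, so H is negative definite: a local maximum.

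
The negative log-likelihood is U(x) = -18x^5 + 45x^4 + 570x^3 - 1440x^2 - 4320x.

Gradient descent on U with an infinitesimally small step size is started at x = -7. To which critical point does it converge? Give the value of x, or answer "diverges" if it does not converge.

-4

U'(x) = -90(x - 4)(x - 3)(x + 1)(x + 4), so U'(-7) = -178200.
Gradient descent moves in the -U' direction, i.e. x is increasing.
The nearest critical point in that direction is x = -4, where U'' = 15120 > 0 (a local minimum). The iterate converges there.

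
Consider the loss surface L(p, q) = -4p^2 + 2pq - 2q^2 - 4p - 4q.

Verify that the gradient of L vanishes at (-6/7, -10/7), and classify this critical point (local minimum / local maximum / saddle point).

∇L = (-8p + 2q - 4, 2p - 4q - 4); substituting (-6/7, -10/7) gives ∇L = (0, 0), so (-6/7, -10/7) is indeed a critical point.
The Hessian of L is constant: H = [[-8, 2], [2, -4]].
det(H) = (-8)·(-4) − 2² = 28.
det(H) > 0 and tr(H) = -12 < 0, so H is negative definite and the point is a local maximum.

local maximum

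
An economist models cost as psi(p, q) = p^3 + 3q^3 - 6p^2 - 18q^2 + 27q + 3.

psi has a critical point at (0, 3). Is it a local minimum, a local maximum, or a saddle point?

The mixed partial ∂²psi/∂p∂q is 0, so the Hessian at any point is diag(psi_pp, psi_qq) = diag(6(p - 2), 18(q - 2)).
At (0, 3): H = diag(-12, 18).
The eigenvalues have opposite signs, so H is indefinite: a saddle point.

saddle point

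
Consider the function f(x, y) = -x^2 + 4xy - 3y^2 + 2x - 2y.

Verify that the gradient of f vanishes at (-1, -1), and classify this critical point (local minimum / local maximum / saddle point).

∇f = (-2x + 4y + 2, 4x - 6y - 2); substituting (-1, -1) gives ∇f = (0, 0), so (-1, -1) is indeed a critical point.
The Hessian of f is constant: H = [[-2, 4], [4, -6]].
det(H) = (-2)·(-6) − 4² = -4.
Since det(H) < 0, H is indefinite and the critical point is a saddle point.

saddle point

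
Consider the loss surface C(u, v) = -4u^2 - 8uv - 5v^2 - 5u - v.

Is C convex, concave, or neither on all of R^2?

concave

C is quadratic, so its Hessian is the constant matrix H = [[-8, -8], [-8, -10]].
det(H) = 16, tr(H) = -18.
det(H) > 0 and tr(H) < 0, so H is negative definite everywhere: concave.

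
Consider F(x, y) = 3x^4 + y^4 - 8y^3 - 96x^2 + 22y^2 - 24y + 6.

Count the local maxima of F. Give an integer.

1

F separates as a function of x plus a function of y, so ∇F=0 decouples.
∂F/∂x = 12x(x - 4)(x + 4) = 0 at x ∈ {-4, 0, 4}; ∂F/∂y = 4(y - 3)(y - 2)(y - 1) = 0 at y ∈ {1, 2, 3}.
The Hessian is diagonal: diag(F_xx, F_yy). Second derivatives: F_xx(-4)=384, F_xx(0)=-192, F_xx(4)=384; F_yy(1)=8, F_yy(2)=-4, F_yy(3)=8.
Local maxima occur where both diagonal entries negative: (0, 2). Count: 1.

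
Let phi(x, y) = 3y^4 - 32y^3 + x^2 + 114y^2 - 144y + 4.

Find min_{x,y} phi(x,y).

phi(x,y) separates as P(x) + Q(y) + 4, so its minimum is min P + min Q + 4.
P'(x) = 2x vanishes at x ∈ {0}; Q'(y) = 12(y - 4)(y - 3)(y - 1) vanishes at y ∈ {1, 3, 4}.
Local minima of P (where P''>0): P(0)=0. Local minima of Q: Q(1)=-59, Q(4)=-32.
So the global minimum of phi is P(0) + Q(1) + 4 = 0 − 59 + 4 = -55, attained at (0, 1).

-55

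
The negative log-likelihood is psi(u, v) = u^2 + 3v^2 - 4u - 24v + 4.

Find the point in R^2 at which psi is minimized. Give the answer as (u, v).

psi(u,v) separates as P(u) + Q(v) + 4, so its minimum is min P + min Q + 4.
P'(u) = 2u - 4 vanishes at u ∈ {2}; Q'(v) = 6v - 24 vanishes at v ∈ {4}.
Local minima of P (where P''>0): P(2)=-4. Local minima of Q: Q(4)=-48.
So the global minimum of psi is P(2) + Q(4) + 4 = -4 − 48 + 4 = -48, attained at (2, 4).

(2, 4)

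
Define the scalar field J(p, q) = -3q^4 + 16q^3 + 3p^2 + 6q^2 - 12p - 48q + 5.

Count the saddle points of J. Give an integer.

J separates as a function of p plus a function of q, so ∇J=0 decouples.
∂J/∂p = 6(p - 2) = 0 at p ∈ {2}; ∂J/∂q = -12(q - 4)(q - 1)(q + 1) = 0 at q ∈ {-1, 1, 4}.
The Hessian is diagonal: diag(J_pp, J_qq). Second derivatives: J_pp(2)=6; J_qq(-1)=-120, J_qq(1)=72, J_qq(4)=-180.
Saddle points occur where the two diagonal entries have opposite signs: (2, -1), (2, 4). Count: 2.

2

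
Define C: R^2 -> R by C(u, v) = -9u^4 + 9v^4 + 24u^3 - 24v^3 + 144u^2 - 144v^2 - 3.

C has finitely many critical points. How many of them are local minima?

2

C separates as a function of u plus a function of v, so ∇C=0 decouples.
∂C/∂u = -36u(u - 4)(u + 2) = 0 at u ∈ {-2, 0, 4}; ∂C/∂v = 36v(v - 4)(v + 2) = 0 at v ∈ {-2, 0, 4}.
The Hessian is diagonal: diag(C_uu, C_vv). Second derivatives: C_uu(-2)=-432, C_uu(0)=288, C_uu(4)=-864; C_vv(-2)=432, C_vv(0)=-288, C_vv(4)=864.
Local minima occur where both diagonal entries positive: (0, -2), (0, 4). Count: 2.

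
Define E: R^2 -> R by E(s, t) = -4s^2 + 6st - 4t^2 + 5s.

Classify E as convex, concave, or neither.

E is quadratic, so its Hessian is the constant matrix H = [[-8, 6], [6, -8]].
det(H) = 28, tr(H) = -16.
det(H) > 0 and tr(H) < 0, so H is negative definite everywhere: concave.

concave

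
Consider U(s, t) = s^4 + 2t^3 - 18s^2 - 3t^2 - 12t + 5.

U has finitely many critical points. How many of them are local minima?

2

U separates as a function of s plus a function of t, so ∇U=0 decouples.
∂U/∂s = 4s(s - 3)(s + 3) = 0 at s ∈ {-3, 0, 3}; ∂U/∂t = 6(t - 2)(t + 1) = 0 at t ∈ {-1, 2}.
The Hessian is diagonal: diag(U_ss, U_tt). Second derivatives: U_ss(-3)=72, U_ss(0)=-36, U_ss(3)=72; U_tt(-1)=-18, U_tt(2)=18.
Local minima occur where both diagonal entries positive: (-3, 2), (3, 2). Count: 2.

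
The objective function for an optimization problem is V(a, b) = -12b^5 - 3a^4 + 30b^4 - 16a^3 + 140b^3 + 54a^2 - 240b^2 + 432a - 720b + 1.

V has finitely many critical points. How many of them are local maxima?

V separates as a function of a plus a function of b, so ∇V=0 decouples.
∂V/∂a = -12(a - 3)(a + 3)(a + 4) = 0 at a ∈ {-4, -3, 3}; ∂V/∂b = -60(b - 3)(b - 2)(b + 1)(b + 2) = 0 at b ∈ {-2, -1, 2, 3}.
The Hessian is diagonal: diag(V_aa, V_bb). Second derivatives: V_aa(-4)=-84, V_aa(-3)=72, V_aa(3)=-504; V_bb(-2)=1200, V_bb(-1)=-720, V_bb(2)=720, V_bb(3)=-1200.
Local maxima occur where both diagonal entries negative: (-4, -1), (-4, 3), (3, -1), (3, 3). Count: 4.

4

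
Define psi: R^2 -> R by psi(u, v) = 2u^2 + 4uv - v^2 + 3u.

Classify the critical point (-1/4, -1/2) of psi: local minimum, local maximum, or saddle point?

The Hessian of psi is constant: H = [[4, 4], [4, -2]].
det(H) = 4·(-2) − 4² = -24.
Since det(H) < 0, H is indefinite and the critical point is a saddle point.

saddle point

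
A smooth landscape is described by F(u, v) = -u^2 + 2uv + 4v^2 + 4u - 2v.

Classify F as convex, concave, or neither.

F is quadratic, so its Hessian is the constant matrix H = [[-2, 2], [2, 8]].
det(H) = -20, tr(H) = 6.
det(H) < 0, so H is indefinite: neither convex nor concave.

neither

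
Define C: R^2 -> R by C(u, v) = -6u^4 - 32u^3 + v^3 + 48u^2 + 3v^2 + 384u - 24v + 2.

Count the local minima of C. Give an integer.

C separates as a function of u plus a function of v, so ∇C=0 decouples.
∂C/∂u = -24(u - 2)(u + 2)(u + 4) = 0 at u ∈ {-4, -2, 2}; ∂C/∂v = 3(v - 2)(v + 4) = 0 at v ∈ {-4, 2}.
The Hessian is diagonal: diag(C_uu, C_vv). Second derivatives: C_uu(-4)=-288, C_uu(-2)=192, C_uu(2)=-576; C_vv(-4)=-18, C_vv(2)=18.
Local minima occur where both diagonal entries positive: (-2, 2). Count: 1.

1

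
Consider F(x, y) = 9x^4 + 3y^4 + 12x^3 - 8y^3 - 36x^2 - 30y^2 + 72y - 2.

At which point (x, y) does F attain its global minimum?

F(x,y) separates as P(x) + Q(y) − 2, so its minimum is min P + min Q − 2.
P'(x) = 36x(x - 1)(x + 2) vanishes at x ∈ {-2, 0, 1}; Q'(y) = 12(y - 3)(y - 1)(y + 2) vanishes at y ∈ {-2, 1, 3}.
Local minima of P (where P''>0): P(-2)=-96, P(1)=-15. Local minima of Q: Q(-2)=-152, Q(3)=-27.
So the global minimum of F is P(-2) + Q(-2) − 2 = -96 − 152 − 2 = -250, attained at (-2, -2).

(-2, -2)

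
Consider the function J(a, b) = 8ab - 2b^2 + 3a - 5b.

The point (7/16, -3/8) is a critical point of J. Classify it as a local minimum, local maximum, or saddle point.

saddle point

The Hessian of J is constant: H = [[0, 8], [8, -4]].
det(H) = 0·(-4) − 8² = -64.
Since det(H) < 0, H is indefinite and the critical point is a saddle point.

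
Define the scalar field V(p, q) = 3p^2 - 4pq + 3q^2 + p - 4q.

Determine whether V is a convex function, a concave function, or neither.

convex

V is quadratic, so its Hessian is the constant matrix H = [[6, -4], [-4, 6]].
det(H) = 20, tr(H) = 12.
det(H) > 0 and tr(H) > 0, so H is positive definite everywhere: convex.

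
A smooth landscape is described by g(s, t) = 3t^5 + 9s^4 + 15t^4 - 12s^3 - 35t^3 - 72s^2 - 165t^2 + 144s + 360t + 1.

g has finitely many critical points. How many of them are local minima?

4

g separates as a function of s plus a function of t, so ∇g=0 decouples.
∂g/∂s = 36(s - 2)(s - 1)(s + 2) = 0 at s ∈ {-2, 1, 2}; ∂g/∂t = 15(t - 2)(t - 1)(t + 3)(t + 4) = 0 at t ∈ {-4, -3, 1, 2}.
The Hessian is diagonal: diag(g_ss, g_tt). Second derivatives: g_ss(-2)=432, g_ss(1)=-108, g_ss(2)=144; g_tt(-4)=-450, g_tt(-3)=300, g_tt(1)=-300, g_tt(2)=450.
Local minima occur where both diagonal entries positive: (-2, -3), (-2, 2), (2, -3), (2, 2). Count: 4.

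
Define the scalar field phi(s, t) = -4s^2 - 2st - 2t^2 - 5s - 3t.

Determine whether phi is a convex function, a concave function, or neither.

phi is quadratic, so its Hessian is the constant matrix H = [[-8, -2], [-2, -4]].
det(H) = 28, tr(H) = -12.
det(H) > 0 and tr(H) < 0, so H is negative definite everywhere: concave.

concave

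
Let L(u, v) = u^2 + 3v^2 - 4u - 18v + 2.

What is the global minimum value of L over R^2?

-29

L(u,v) separates as P(u) + Q(v) + 2, so its minimum is min P + min Q + 2.
P'(u) = 2u - 4 vanishes at u ∈ {2}; Q'(v) = 6v - 18 vanishes at v ∈ {3}.
Local minima of P (where P''>0): P(2)=-4. Local minima of Q: Q(3)=-27.
So the global minimum of L is P(2) + Q(3) + 2 = -4 − 27 + 2 = -29, attained at (2, 3).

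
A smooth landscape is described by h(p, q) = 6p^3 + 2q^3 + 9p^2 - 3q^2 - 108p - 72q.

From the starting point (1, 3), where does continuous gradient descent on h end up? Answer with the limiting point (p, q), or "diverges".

h is separable, so gradient descent decouples: p follows -∂h/∂p, q follows -∂h/∂q.
∂h/∂p = 18(p - 2)(p + 3); at p=1 this is -72, so p increases.
∂h/∂q = 6(q - 4)(q + 3); at q=3 this is -36, so q increases.
p converges to its nearest critical value 2 (a local min of the p-part); q converges to 4. The iterate converges to (2, 4).

(2, 4)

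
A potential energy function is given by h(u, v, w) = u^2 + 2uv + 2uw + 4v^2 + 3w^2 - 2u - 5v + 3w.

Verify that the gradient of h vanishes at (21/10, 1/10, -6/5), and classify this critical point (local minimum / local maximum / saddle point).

local minimum

∇h = (2u + 2v + 2w - 2, 2u + 8v - 5, 2u + 6w + 3); substituting (21/10, 1/10, -6/5) gives ∇h = (0, 0, 0), so (21/10, 1/10, -6/5) is indeed a critical point.
The Hessian is constant: H = [[2, 2, 2], [2, 8, 0], [2, 0, 6]].
Leading principal minors: Δ₁ = 2, Δ₂ = 12, Δ₃ = 40.
All leading minors are positive, so H is positive definite: a local minimum.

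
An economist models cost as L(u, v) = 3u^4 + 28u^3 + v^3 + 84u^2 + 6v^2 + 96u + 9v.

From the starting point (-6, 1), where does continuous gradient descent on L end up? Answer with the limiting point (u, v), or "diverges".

(-4, -1)

L is separable, so gradient descent decouples: u follows -∂L/∂u, v follows -∂L/∂v.
∂L/∂u = 12(u + 1)(u + 2)(u + 4); at u=-6 this is -480, so u increases.
∂L/∂v = 3(v + 1)(v + 3); at v=1 this is 24, so v decreases.
u converges to its nearest critical value -4 (a local min of the u-part); v converges to -1. The iterate converges to (-4, -1).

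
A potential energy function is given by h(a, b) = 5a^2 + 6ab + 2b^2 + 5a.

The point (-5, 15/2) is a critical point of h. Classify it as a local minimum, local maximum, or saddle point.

The Hessian of h is constant: H = [[10, 6], [6, 4]].
det(H) = 10·4 − 6² = 4.
det(H) > 0 and tr(H) = 14 > 0, so H is positive definite and the point is a local minimum.

local minimum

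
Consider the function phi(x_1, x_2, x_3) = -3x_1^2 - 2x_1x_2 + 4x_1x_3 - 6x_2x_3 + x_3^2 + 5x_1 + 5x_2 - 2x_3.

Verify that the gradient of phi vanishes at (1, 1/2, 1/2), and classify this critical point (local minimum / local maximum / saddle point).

∇phi = (-6x_1 - 2x_2 + 4x_3 + 5, -2x_1 - 6x_3 + 5, 4x_1 - 6x_2 + 2x_3 - 2); substituting (1, 1/2, 1/2) gives ∇phi = (0, 0, 0), so (1, 1/2, 1/2) is indeed a critical point.
The Hessian is constant: H = [[-6, -2, 4], [-2, 0, -6], [4, -6, 2]].
Leading principal minors: Δ₁ = -6, Δ₂ = -4, Δ₃ = 304.
The minors fit neither the all-positive nor the alternating-sign pattern, so H is indefinite: a saddle point.

saddle point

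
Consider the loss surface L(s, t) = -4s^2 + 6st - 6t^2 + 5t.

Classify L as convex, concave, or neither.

L is quadratic, so its Hessian is the constant matrix H = [[-8, 6], [6, -12]].
det(H) = 60, tr(H) = -20.
det(H) > 0 and tr(H) < 0, so H is negative definite everywhere: concave.

concave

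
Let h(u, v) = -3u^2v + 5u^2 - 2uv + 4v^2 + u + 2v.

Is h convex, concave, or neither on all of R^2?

The term -3u^2v is cubic, so the Hessian is not constant.
∂²h/∂u² = -6v + 10, which takes both signs as v varies (negative for sufficiently large v). A diagonal entry of the Hessian changing sign means the Hessian is neither positive- nor negative-semidefinite on all of R^2.

neither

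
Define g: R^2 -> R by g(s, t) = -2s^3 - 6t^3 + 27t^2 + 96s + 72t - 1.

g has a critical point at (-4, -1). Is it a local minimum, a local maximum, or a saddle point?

local minimum

The mixed partial ∂²g/∂s∂t is 0, so the Hessian at any point is diag(g_ss, g_tt) = diag(-12s, 18(-2t + 3)).
At (-4, -1): H = diag(48, 90).
Both eigenvalues are positive, so H is positive definite: a local minimum.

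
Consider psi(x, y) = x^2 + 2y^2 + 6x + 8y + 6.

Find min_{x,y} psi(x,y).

-11

psi(x,y) separates as P(x) + Q(y) + 6, so its minimum is min P + min Q + 6.
P'(x) = 2x + 6 vanishes at x ∈ {-3}; Q'(y) = 4y + 8 vanishes at y ∈ {-2}.
Local minima of P (where P''>0): P(-3)=-9. Local minima of Q: Q(-2)=-8.
So the global minimum of psi is P(-3) + Q(-2) + 6 = -9 − 8 + 6 = -11, attained at (-3, -2).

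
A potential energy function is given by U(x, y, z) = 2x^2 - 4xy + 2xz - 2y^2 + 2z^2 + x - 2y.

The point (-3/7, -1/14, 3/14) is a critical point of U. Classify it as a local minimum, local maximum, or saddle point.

The Hessian is constant: H = [[4, -4, 2], [-4, -4, 0], [2, 0, 4]].
Leading principal minors: Δ₁ = 4, Δ₂ = -32, Δ₃ = -112.
The minors fit neither the all-positive nor the alternating-sign pattern, so H is indefinite: a saddle point.

saddle point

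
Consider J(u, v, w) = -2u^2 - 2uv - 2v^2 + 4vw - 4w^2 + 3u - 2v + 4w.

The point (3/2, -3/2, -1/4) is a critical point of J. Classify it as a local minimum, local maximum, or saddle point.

local maximum

The Hessian is constant: H = [[-4, -2, 0], [-2, -4, 4], [0, 4, -8]].
Leading principal minors: Δ₁ = -4, Δ₂ = 12, Δ₃ = -32.
The minors alternate sign starting negative (−, +, −), so H is negative definite: a local maximum.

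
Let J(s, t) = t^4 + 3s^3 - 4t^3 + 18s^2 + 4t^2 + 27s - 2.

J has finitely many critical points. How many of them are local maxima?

J separates as a function of s plus a function of t, so ∇J=0 decouples.
∂J/∂s = 9(s + 1)(s + 3) = 0 at s ∈ {-3, -1}; ∂J/∂t = 4t(t - 2)(t - 1) = 0 at t ∈ {0, 1, 2}.
The Hessian is diagonal: diag(J_ss, J_tt). Second derivatives: J_ss(-3)=-18, J_ss(-1)=18; J_tt(0)=8, J_tt(1)=-4, J_tt(2)=8.
Local maxima occur where both diagonal entries negative: (-3, 1). Count: 1.

1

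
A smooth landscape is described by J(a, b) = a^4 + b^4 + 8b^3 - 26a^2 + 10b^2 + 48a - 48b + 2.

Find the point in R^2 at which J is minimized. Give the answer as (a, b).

(-4, 1)

J(a,b) separates as P(a) + Q(b) + 2, so its minimum is min P + min Q + 2.
P'(a) = 4(a - 3)(a - 1)(a + 4) vanishes at a ∈ {-4, 1, 3}; Q'(b) = 4(b - 1)(b + 3)(b + 4) vanishes at b ∈ {-4, -3, 1}.
Local minima of P (where P''>0): P(-4)=-352, P(3)=-9. Local minima of Q: Q(-4)=96, Q(1)=-29.
So the global minimum of J is P(-4) + Q(1) + 2 = -352 − 29 + 2 = -379, attained at (-4, 1).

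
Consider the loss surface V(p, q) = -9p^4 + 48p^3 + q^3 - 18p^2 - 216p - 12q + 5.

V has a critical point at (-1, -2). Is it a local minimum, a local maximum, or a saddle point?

local maximum

The mixed partial ∂²V/∂p∂q is 0, so the Hessian at any point is diag(V_pp, V_qq) = diag(36(-3p^2 + 8p - 1), 6q).
At (-1, -2): H = diag(-432, -12).
Both eigenvalues are negative, so H is negative definite: a local maximum.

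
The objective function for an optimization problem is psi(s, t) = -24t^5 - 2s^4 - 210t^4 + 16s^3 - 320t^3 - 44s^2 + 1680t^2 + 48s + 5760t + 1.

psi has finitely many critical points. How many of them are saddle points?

6

psi separates as a function of s plus a function of t, so ∇psi=0 decouples.
∂psi/∂s = -8(s - 3)(s - 2)(s - 1) = 0 at s ∈ {1, 2, 3}; ∂psi/∂t = -120(t - 2)(t + 2)(t + 3)(t + 4) = 0 at t ∈ {-4, -3, -2, 2}.
The Hessian is diagonal: diag(psi_ss, psi_tt). Second derivatives: psi_ss(1)=-16, psi_ss(2)=8, psi_ss(3)=-16; psi_tt(-4)=1440, psi_tt(-3)=-600, psi_tt(-2)=960, psi_tt(2)=-14400.
Saddle points occur where the two diagonal entries have opposite signs: (1, -4), (1, -2), (2, -3), (2, 2), (3, -4), (3, -2). Count: 6.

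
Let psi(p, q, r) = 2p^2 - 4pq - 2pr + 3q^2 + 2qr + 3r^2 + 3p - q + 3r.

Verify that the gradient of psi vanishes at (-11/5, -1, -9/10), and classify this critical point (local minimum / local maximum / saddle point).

local minimum

∇psi = (4p - 4q - 2r + 3, -4p + 6q + 2r - 1, -2p + 2q + 6r + 3); substituting (-11/5, -1, -9/10) gives ∇psi = (0, 0, 0), so (-11/5, -1, -9/10) is indeed a critical point.
The Hessian is constant: H = [[4, -4, -2], [-4, 6, 2], [-2, 2, 6]].
Leading principal minors: Δ₁ = 4, Δ₂ = 8, Δ₃ = 40.
All leading minors are positive, so H is positive definite: a local minimum.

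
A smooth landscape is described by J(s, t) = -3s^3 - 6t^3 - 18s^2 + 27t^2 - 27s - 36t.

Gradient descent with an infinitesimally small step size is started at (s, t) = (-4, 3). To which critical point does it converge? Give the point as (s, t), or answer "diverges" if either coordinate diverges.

diverges

J is separable, so gradient descent decouples: s follows -∂J/∂s, t follows -∂J/∂t.
∂J/∂s = -9(s + 1)(s + 3); at s=-4 this is -27, so s increases.
∂J/∂t = -18(t - 2)(t - 1); at t=3 this is -36, so t increases.
The t-coordinate has no critical point in that direction and runs off to infinity.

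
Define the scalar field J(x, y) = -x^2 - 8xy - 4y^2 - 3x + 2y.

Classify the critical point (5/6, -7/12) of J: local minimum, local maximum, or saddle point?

saddle point

The Hessian of J is constant: H = [[-2, -8], [-8, -8]].
det(H) = (-2)·(-8) − (-8)² = -48.
Since det(H) < 0, H is indefinite and the critical point is a saddle point.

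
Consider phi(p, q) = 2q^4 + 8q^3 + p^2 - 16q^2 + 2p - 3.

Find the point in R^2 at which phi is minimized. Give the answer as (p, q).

phi(p,q) separates as A(p) + B(q) − 3, so its minimum is min A + min B − 3.
A'(p) = 2p + 2 vanishes at p ∈ {-1}; B'(q) = 8q(q - 1)(q + 4) vanishes at q ∈ {-4, 0, 1}.
Local minima of A (where A''>0): A(-1)=-1. Local minima of B: B(-4)=-256, B(1)=-6.
So the global minimum of phi is A(-1) + B(-4) − 3 = -1 − 256 − 3 = -260, attained at (-1, -4).

(-1, -4)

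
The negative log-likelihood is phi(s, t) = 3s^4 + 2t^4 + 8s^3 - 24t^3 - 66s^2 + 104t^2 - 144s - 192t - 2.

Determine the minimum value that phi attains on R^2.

-697

phi(s,t) separates as P(s) + Q(t) − 2, so its minimum is min P + min Q − 2.
P'(s) = 12(s - 3)(s + 1)(s + 4) vanishes at s ∈ {-4, -1, 3}; Q'(t) = 8(t - 4)(t - 3)(t - 2) vanishes at t ∈ {2, 3, 4}.
Local minima of P (where P''>0): P(-4)=-224, P(3)=-567. Local minima of Q: Q(2)=-128, Q(4)=-128.
So the global minimum of phi is P(3) + Q(2) − 2 = -567 − 128 − 2 = -697, attained at (3, 2).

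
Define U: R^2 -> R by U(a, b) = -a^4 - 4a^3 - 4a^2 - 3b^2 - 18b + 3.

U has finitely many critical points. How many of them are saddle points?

1

U separates as a function of a plus a function of b, so ∇U=0 decouples.
∂U/∂a = -4a(a + 1)(a + 2) = 0 at a ∈ {-2, -1, 0}; ∂U/∂b = -6(b + 3) = 0 at b ∈ {-3}.
The Hessian is diagonal: diag(U_aa, U_bb). Second derivatives: U_aa(-2)=-8, U_aa(-1)=4, U_aa(0)=-8; U_bb(-3)=-6.
Saddle points occur where the two diagonal entries have opposite signs: (-1, -3). Count: 1.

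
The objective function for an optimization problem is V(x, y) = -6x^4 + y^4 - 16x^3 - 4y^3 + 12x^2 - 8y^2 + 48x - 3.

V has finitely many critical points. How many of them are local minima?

V separates as a function of x plus a function of y, so ∇V=0 decouples.
∂V/∂x = -24(x - 1)(x + 1)(x + 2) = 0 at x ∈ {-2, -1, 1}; ∂V/∂y = 4y(y - 4)(y + 1) = 0 at y ∈ {-1, 0, 4}.
The Hessian is diagonal: diag(V_xx, V_yy). Second derivatives: V_xx(-2)=-72, V_xx(-1)=48, V_xx(1)=-144; V_yy(-1)=20, V_yy(0)=-16, V_yy(4)=80.
Local minima occur where both diagonal entries positive: (-1, -1), (-1, 4). Count: 2.

2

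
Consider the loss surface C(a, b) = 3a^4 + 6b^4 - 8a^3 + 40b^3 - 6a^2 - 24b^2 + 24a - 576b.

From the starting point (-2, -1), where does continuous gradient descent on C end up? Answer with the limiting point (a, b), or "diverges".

(-1, 2)

C is separable, so gradient descent decouples: a follows -∂C/∂a, b follows -∂C/∂b.
∂C/∂a = 12(a - 2)(a - 1)(a + 1); at a=-2 this is -144, so a increases.
∂C/∂b = 24(b - 2)(b + 3)(b + 4); at b=-1 this is -432, so b increases.
a converges to its nearest critical value -1 (a local min of the a-part); b converges to 2. The iterate converges to (-1, 2).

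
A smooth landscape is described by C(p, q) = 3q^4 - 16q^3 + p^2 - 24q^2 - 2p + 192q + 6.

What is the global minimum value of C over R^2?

C(p,q) separates as A(p) + B(q) + 6, so its minimum is min A + min B + 6.
A'(p) = 2p - 2 vanishes at p ∈ {1}; B'(q) = 12(q - 4)(q - 2)(q + 2) vanishes at q ∈ {-2, 2, 4}.
Local minima of A (where A''>0): A(1)=-1. Local minima of B: B(-2)=-304, B(4)=128.
So the global minimum of C is A(1) + B(-2) + 6 = -1 − 304 + 6 = -299, attained at (1, -2).

-299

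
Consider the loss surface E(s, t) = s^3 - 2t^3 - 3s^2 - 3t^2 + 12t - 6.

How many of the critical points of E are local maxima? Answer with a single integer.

E separates as a function of s plus a function of t, so ∇E=0 decouples.
∂E/∂s = 3s(s - 2) = 0 at s ∈ {0, 2}; ∂E/∂t = -6(t - 1)(t + 2) = 0 at t ∈ {-2, 1}.
The Hessian is diagonal: diag(E_ss, E_tt). Second derivatives: E_ss(0)=-6, E_ss(2)=6; E_tt(-2)=18, E_tt(1)=-18.
Local maxima occur where both diagonal entries negative: (0, 1). Count: 1.

1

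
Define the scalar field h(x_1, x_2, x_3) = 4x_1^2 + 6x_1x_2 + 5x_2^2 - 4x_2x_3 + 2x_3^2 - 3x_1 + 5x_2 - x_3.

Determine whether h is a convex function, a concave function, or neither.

convex

h is quadratic, so its Hessian is the constant matrix H = [[8, 6, 0], [6, 10, -4], [0, -4, 4]].
Leading principal minors: 8, 44, 48.
All positive ⇒ H ≻ 0 ⇒ convex.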